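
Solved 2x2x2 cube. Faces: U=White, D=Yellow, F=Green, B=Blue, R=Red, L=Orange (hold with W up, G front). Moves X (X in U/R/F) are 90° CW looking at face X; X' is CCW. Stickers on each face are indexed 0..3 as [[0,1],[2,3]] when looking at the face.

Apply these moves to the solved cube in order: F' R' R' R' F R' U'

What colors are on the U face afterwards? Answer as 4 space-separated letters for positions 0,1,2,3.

Answer: W R W W

Derivation:
After move 1 (F'): F=GGGG U=WWRR R=YRYR D=OOYY L=OWOW
After move 2 (R'): R=RRYY U=WBRB F=GWGR D=OGYG B=YBOB
After move 3 (R'): R=RYRY U=WORY F=GBGB D=OWYR B=GBGB
After move 4 (R'): R=YYRR U=WGRG F=GOGY D=OBYB B=RBWB
After move 5 (F): F=GGYO U=WGWW R=RYGR D=RYYB L=OOOB
After move 6 (R'): R=YRRG U=WWWR F=GGYW D=RGYO B=BBYB
After move 7 (U'): U=WRWW F=OOYW R=GGRG B=YRYB L=BBOB
Query: U face = WRWW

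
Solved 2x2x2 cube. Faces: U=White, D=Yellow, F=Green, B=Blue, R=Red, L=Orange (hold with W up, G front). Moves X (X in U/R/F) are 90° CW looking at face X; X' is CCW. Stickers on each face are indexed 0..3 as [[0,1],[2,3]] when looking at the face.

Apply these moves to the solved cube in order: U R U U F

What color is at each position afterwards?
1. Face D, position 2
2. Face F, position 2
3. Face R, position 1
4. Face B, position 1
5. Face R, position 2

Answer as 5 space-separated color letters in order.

After move 1 (U): U=WWWW F=RRGG R=BBRR B=OOBB L=GGOO
After move 2 (R): R=RBRB U=WRWG F=RYGY D=YBYO B=WOWB
After move 3 (U): U=WWGR F=RBGY R=WORB B=GGWB L=RYOO
After move 4 (U): U=GWRW F=WOGY R=GGRB B=RYWB L=RBOO
After move 5 (F): F=GWYO U=GWOB R=RGWB D=RGYO L=RYOB
Query 1: D[2] = Y
Query 2: F[2] = Y
Query 3: R[1] = G
Query 4: B[1] = Y
Query 5: R[2] = W

Answer: Y Y G Y W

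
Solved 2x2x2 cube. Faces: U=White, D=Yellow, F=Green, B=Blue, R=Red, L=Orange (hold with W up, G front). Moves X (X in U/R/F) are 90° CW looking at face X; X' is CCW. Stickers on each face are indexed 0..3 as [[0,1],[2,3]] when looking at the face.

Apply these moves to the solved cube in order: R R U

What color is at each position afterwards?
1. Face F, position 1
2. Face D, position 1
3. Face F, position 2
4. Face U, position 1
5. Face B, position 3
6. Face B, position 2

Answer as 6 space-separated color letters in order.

After move 1 (R): R=RRRR U=WGWG F=GYGY D=YBYB B=WBWB
After move 2 (R): R=RRRR U=WYWY F=GBGB D=YWYW B=GBGB
After move 3 (U): U=WWYY F=RRGB R=GBRR B=OOGB L=GBOO
Query 1: F[1] = R
Query 2: D[1] = W
Query 3: F[2] = G
Query 4: U[1] = W
Query 5: B[3] = B
Query 6: B[2] = G

Answer: R W G W B G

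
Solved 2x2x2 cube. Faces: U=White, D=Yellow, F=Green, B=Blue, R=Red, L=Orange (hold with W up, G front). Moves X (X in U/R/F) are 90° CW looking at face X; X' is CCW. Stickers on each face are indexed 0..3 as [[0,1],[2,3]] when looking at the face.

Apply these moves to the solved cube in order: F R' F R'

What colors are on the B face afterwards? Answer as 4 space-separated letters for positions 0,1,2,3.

After move 1 (F): F=GGGG U=WWOO R=WRWR D=RRYY L=OYOY
After move 2 (R'): R=RRWW U=WBOB F=GWGO D=RGYG B=YBRB
After move 3 (F): F=GGOW U=WBYY R=ORBW D=WRYG L=OROG
After move 4 (R'): R=RWOB U=WRYY F=GBOY D=WGYW B=GBRB
Query: B face = GBRB

Answer: G B R B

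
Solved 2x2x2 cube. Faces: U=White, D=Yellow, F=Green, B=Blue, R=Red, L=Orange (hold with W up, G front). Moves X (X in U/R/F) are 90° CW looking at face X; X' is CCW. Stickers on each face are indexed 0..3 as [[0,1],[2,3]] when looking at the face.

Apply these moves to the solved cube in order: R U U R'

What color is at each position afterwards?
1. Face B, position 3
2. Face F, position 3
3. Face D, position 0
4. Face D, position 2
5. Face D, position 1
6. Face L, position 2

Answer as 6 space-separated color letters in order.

Answer: B W Y Y B O

Derivation:
After move 1 (R): R=RRRR U=WGWG F=GYGY D=YBYB B=WBWB
After move 2 (U): U=WWGG F=RRGY R=WBRR B=OOWB L=GYOO
After move 3 (U): U=GWGW F=WBGY R=OORR B=GYWB L=RROO
After move 4 (R'): R=OROR U=GWGG F=WWGW D=YBYY B=BYBB
Query 1: B[3] = B
Query 2: F[3] = W
Query 3: D[0] = Y
Query 4: D[2] = Y
Query 5: D[1] = B
Query 6: L[2] = O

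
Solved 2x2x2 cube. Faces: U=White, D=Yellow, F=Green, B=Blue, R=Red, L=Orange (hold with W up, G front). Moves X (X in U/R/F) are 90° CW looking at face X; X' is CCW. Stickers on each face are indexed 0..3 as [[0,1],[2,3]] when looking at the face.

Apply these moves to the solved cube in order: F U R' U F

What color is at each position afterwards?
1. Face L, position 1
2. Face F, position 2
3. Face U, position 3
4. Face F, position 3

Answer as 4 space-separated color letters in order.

Answer: R W W R

Derivation:
After move 1 (F): F=GGGG U=WWOO R=WRWR D=RRYY L=OYOY
After move 2 (U): U=OWOW F=WRGG R=BBWR B=OYBB L=GGOY
After move 3 (R'): R=BRBW U=OBOO F=WWGW D=RRYG B=YYRB
After move 4 (U): U=OOOB F=BRGW R=YYBW B=GGRB L=WWOY
After move 5 (F): F=GBWR U=OOYW R=OYBW D=BYYG L=WROR
Query 1: L[1] = R
Query 2: F[2] = W
Query 3: U[3] = W
Query 4: F[3] = R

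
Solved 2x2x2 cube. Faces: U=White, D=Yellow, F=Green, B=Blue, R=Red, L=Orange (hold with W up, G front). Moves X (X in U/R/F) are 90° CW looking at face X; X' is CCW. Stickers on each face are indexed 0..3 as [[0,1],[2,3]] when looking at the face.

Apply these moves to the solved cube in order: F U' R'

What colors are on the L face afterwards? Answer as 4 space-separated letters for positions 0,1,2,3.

After move 1 (F): F=GGGG U=WWOO R=WRWR D=RRYY L=OYOY
After move 2 (U'): U=WOWO F=OYGG R=GGWR B=WRBB L=BBOY
After move 3 (R'): R=GRGW U=WBWW F=OOGO D=RYYG B=YRRB
Query: L face = BBOY

Answer: B B O Y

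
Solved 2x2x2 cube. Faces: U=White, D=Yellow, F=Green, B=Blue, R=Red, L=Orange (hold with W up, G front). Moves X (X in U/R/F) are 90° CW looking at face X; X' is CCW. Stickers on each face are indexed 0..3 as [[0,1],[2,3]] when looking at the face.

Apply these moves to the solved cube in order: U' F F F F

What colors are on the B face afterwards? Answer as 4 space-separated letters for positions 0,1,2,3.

After move 1 (U'): U=WWWW F=OOGG R=GGRR B=RRBB L=BBOO
After move 2 (F): F=GOGO U=WWOB R=WGWR D=RGYY L=BYOY
After move 3 (F): F=GGOO U=WWYY R=OGBR D=WWYY L=BROG
After move 4 (F): F=OGOG U=WWGR R=YGYR D=BOYY L=BWOW
After move 5 (F): F=OOGG U=WWWW R=GGRR D=YYYY L=BBOO
Query: B face = RRBB

Answer: R R B B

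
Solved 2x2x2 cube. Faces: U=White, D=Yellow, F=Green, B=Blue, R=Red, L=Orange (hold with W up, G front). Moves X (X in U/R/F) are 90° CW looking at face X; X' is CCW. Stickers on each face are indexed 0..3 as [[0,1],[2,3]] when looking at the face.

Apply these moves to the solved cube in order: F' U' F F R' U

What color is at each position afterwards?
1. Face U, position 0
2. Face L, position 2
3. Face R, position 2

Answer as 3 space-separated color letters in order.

Answer: O O W

Derivation:
After move 1 (F'): F=GGGG U=WWRR R=YRYR D=OOYY L=OWOW
After move 2 (U'): U=WRWR F=OWGG R=GGYR B=YRBB L=BBOW
After move 3 (F): F=GOGW U=WRWB R=WGRR D=YGYY L=BOOO
After move 4 (F): F=GGWO U=WROO R=WGBR D=RWYY L=BYOG
After move 5 (R'): R=GRWB U=WBOY F=GRWO D=RGYO B=YRWB
After move 6 (U): U=OWYB F=GRWO R=YRWB B=BYWB L=GROG
Query 1: U[0] = O
Query 2: L[2] = O
Query 3: R[2] = W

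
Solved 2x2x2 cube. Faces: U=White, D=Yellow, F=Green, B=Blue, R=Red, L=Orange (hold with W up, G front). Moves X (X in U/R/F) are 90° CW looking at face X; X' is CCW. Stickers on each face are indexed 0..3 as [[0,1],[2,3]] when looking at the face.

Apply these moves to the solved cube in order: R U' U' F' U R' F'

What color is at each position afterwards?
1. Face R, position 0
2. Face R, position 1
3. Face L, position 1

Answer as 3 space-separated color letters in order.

After move 1 (R): R=RRRR U=WGWG F=GYGY D=YBYB B=WBWB
After move 2 (U'): U=GGWW F=OOGY R=GYRR B=RRWB L=WBOO
After move 3 (U'): U=GWGW F=WBGY R=OORR B=GYWB L=RROO
After move 4 (F'): F=BYWG U=GWOR R=BOYR D=ROYB L=RWOG
After move 5 (U): U=OGRW F=BOWG R=GYYR B=RWWB L=BYOG
After move 6 (R'): R=YRGY U=OWRR F=BGWW D=ROYG B=BWOB
After move 7 (F'): F=GWBW U=OWYG R=ORRY D=YGYG L=BROR
Query 1: R[0] = O
Query 2: R[1] = R
Query 3: L[1] = R

Answer: O R R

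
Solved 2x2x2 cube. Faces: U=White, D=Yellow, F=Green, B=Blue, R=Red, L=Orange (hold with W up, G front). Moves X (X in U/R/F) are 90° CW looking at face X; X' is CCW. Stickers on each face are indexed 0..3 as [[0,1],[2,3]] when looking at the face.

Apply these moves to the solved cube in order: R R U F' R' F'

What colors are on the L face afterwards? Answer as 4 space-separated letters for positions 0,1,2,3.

Answer: G O O G

Derivation:
After move 1 (R): R=RRRR U=WGWG F=GYGY D=YBYB B=WBWB
After move 2 (R): R=RRRR U=WYWY F=GBGB D=YWYW B=GBGB
After move 3 (U): U=WWYY F=RRGB R=GBRR B=OOGB L=GBOO
After move 4 (F'): F=RBRG U=WWGR R=WBYR D=BOYW L=GYOY
After move 5 (R'): R=BRWY U=WGGO F=RWRR D=BBYG B=WOOB
After move 6 (F'): F=WRRR U=WGBW R=BRBY D=YYYG L=GOOG
Query: L face = GOOG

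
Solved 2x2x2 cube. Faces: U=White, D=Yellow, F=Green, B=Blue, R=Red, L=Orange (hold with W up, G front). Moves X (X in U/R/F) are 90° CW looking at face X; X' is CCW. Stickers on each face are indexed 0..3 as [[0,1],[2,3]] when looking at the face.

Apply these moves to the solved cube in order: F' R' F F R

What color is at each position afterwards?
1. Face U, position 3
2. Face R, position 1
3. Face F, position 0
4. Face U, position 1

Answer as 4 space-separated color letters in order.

Answer: G W R G

Derivation:
After move 1 (F'): F=GGGG U=WWRR R=YRYR D=OOYY L=OWOW
After move 2 (R'): R=RRYY U=WBRB F=GWGR D=OGYG B=YBOB
After move 3 (F): F=GGRW U=WBWW R=RRBY D=YRYG L=OOOG
After move 4 (F): F=RGWG U=WBGO R=WRWY D=BRYG L=OYOR
After move 5 (R): R=WWYR U=WGGG F=RRWG D=BOYY B=OBBB
Query 1: U[3] = G
Query 2: R[1] = W
Query 3: F[0] = R
Query 4: U[1] = G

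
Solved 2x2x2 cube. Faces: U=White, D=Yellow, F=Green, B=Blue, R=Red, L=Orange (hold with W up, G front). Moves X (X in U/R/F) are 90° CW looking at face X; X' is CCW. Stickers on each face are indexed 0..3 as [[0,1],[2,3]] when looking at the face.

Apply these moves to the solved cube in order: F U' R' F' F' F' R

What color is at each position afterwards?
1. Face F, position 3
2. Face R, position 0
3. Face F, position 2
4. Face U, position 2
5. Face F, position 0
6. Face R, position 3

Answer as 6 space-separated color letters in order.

Answer: G W O Y G R

Derivation:
After move 1 (F): F=GGGG U=WWOO R=WRWR D=RRYY L=OYOY
After move 2 (U'): U=WOWO F=OYGG R=GGWR B=WRBB L=BBOY
After move 3 (R'): R=GRGW U=WBWW F=OOGO D=RYYG B=YRRB
After move 4 (F'): F=OOOG U=WBGG R=YRRW D=BYYG L=BWOW
After move 5 (F'): F=OGOO U=WBYR R=YRBW D=WWYG L=BGOG
After move 6 (F'): F=GOOO U=WBYB R=WRWW D=GGYG L=BROY
After move 7 (R): R=WWWR U=WOYO F=GGOG D=GRYY B=BRBB
Query 1: F[3] = G
Query 2: R[0] = W
Query 3: F[2] = O
Query 4: U[2] = Y
Query 5: F[0] = G
Query 6: R[3] = R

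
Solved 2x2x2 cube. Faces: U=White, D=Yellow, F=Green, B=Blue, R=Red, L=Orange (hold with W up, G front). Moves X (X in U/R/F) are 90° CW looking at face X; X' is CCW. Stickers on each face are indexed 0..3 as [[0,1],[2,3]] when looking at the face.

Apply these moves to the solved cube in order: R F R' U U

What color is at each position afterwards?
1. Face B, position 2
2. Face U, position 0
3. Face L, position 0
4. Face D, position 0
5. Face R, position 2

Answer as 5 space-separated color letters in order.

After move 1 (R): R=RRRR U=WGWG F=GYGY D=YBYB B=WBWB
After move 2 (F): F=GGYY U=WGOO R=WRGR D=RRYB L=OYOB
After move 3 (R'): R=RRWG U=WWOW F=GGYO D=RGYY B=BBRB
After move 4 (U): U=OWWW F=RRYO R=BBWG B=OYRB L=GGOB
After move 5 (U): U=WOWW F=BBYO R=OYWG B=GGRB L=RROB
Query 1: B[2] = R
Query 2: U[0] = W
Query 3: L[0] = R
Query 4: D[0] = R
Query 5: R[2] = W

Answer: R W R R W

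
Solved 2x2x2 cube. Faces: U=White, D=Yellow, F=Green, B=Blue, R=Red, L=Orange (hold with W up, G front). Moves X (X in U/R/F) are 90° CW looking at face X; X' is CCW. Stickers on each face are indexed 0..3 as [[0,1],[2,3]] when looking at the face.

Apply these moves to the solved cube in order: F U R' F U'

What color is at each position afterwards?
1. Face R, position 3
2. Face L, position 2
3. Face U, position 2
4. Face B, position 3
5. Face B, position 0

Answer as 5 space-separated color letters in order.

After move 1 (F): F=GGGG U=WWOO R=WRWR D=RRYY L=OYOY
After move 2 (U): U=OWOW F=WRGG R=BBWR B=OYBB L=GGOY
After move 3 (R'): R=BRBW U=OBOO F=WWGW D=RRYG B=YYRB
After move 4 (F): F=GWWW U=OBYG R=OROW D=BBYG L=GROR
After move 5 (U'): U=BGOY F=GRWW R=GWOW B=ORRB L=YYOR
Query 1: R[3] = W
Query 2: L[2] = O
Query 3: U[2] = O
Query 4: B[3] = B
Query 5: B[0] = O

Answer: W O O B O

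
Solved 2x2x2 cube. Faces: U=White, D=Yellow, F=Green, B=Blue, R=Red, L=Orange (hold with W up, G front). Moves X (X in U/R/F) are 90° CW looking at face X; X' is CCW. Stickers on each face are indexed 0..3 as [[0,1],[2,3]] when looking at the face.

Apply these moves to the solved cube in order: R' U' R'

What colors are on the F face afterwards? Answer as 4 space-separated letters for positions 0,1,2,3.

Answer: O B G W

Derivation:
After move 1 (R'): R=RRRR U=WBWB F=GWGW D=YGYG B=YBYB
After move 2 (U'): U=BBWW F=OOGW R=GWRR B=RRYB L=YBOO
After move 3 (R'): R=WRGR U=BYWR F=OBGW D=YOYW B=GRGB
Query: F face = OBGW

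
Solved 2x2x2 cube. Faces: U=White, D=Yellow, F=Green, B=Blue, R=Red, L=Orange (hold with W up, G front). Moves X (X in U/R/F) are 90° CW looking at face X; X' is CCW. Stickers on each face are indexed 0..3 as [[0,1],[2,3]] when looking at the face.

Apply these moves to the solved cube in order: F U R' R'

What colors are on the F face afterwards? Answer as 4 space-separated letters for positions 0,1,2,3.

After move 1 (F): F=GGGG U=WWOO R=WRWR D=RRYY L=OYOY
After move 2 (U): U=OWOW F=WRGG R=BBWR B=OYBB L=GGOY
After move 3 (R'): R=BRBW U=OBOO F=WWGW D=RRYG B=YYRB
After move 4 (R'): R=RWBB U=OROY F=WBGO D=RWYW B=GYRB
Query: F face = WBGO

Answer: W B G O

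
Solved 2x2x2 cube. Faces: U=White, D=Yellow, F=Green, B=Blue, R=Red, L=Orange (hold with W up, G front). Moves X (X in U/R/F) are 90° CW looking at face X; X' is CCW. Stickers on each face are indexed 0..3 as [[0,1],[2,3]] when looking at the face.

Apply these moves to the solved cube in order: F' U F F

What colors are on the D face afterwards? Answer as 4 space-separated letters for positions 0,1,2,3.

After move 1 (F'): F=GGGG U=WWRR R=YRYR D=OOYY L=OWOW
After move 2 (U): U=RWRW F=YRGG R=BBYR B=OWBB L=GGOW
After move 3 (F): F=GYGR U=RWWG R=RBWR D=YBYY L=GOOO
After move 4 (F): F=GGRY U=RWOO R=WBGR D=WRYY L=GYOB
Query: D face = WRYY

Answer: W R Y Y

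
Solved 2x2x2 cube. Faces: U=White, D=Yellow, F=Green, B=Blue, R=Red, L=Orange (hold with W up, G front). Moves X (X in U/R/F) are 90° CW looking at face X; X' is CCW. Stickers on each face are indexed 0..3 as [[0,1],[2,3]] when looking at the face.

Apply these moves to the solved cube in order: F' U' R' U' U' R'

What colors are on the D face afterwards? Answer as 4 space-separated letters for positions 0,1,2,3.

After move 1 (F'): F=GGGG U=WWRR R=YRYR D=OOYY L=OWOW
After move 2 (U'): U=WRWR F=OWGG R=GGYR B=YRBB L=BBOW
After move 3 (R'): R=GRGY U=WBWY F=ORGR D=OWYG B=YROB
After move 4 (U'): U=BYWW F=BBGR R=ORGY B=GROB L=YROW
After move 5 (U'): U=YWBW F=YRGR R=BBGY B=OROB L=GROW
After move 6 (R'): R=BYBG U=YOBO F=YWGW D=ORYR B=GRWB
Query: D face = ORYR

Answer: O R Y R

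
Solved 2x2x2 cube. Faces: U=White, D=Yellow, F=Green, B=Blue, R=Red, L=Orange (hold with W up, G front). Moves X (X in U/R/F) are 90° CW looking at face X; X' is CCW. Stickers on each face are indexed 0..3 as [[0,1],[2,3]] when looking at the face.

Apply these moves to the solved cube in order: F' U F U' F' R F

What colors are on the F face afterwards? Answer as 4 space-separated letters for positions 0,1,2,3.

Answer: G O Y O

Derivation:
After move 1 (F'): F=GGGG U=WWRR R=YRYR D=OOYY L=OWOW
After move 2 (U): U=RWRW F=YRGG R=BBYR B=OWBB L=GGOW
After move 3 (F): F=GYGR U=RWWG R=RBWR D=YBYY L=GOOO
After move 4 (U'): U=WGRW F=GOGR R=GYWR B=RBBB L=OWOO
After move 5 (F'): F=ORGG U=WGGW R=BYYR D=WOYY L=OWOR
After move 6 (R): R=YBRY U=WRGG F=OOGY D=WBYR B=WBGB
After move 7 (F): F=GOYO U=WRRW R=GBGY D=RYYR L=OWOB
Query: F face = GOYO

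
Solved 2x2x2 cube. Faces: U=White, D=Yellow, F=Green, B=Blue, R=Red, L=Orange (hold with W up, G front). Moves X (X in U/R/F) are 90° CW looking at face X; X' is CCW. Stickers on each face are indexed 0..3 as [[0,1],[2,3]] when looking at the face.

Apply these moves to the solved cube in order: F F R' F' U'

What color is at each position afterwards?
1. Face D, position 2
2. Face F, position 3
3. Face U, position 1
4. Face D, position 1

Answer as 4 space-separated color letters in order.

After move 1 (F): F=GGGG U=WWOO R=WRWR D=RRYY L=OYOY
After move 2 (F): F=GGGG U=WWYY R=OROR D=WWYY L=OROR
After move 3 (R'): R=RROO U=WBYB F=GWGY D=WGYG B=YBWB
After move 4 (F'): F=WYGG U=WBRO R=GRWO D=RRYG L=OBOY
After move 5 (U'): U=BOWR F=OBGG R=WYWO B=GRWB L=YBOY
Query 1: D[2] = Y
Query 2: F[3] = G
Query 3: U[1] = O
Query 4: D[1] = R

Answer: Y G O R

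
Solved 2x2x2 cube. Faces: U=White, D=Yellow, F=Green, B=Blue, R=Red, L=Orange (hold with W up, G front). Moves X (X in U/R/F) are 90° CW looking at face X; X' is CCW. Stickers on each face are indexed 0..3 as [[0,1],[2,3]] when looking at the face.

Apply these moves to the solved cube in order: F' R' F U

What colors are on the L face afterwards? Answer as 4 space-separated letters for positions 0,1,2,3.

After move 1 (F'): F=GGGG U=WWRR R=YRYR D=OOYY L=OWOW
After move 2 (R'): R=RRYY U=WBRB F=GWGR D=OGYG B=YBOB
After move 3 (F): F=GGRW U=WBWW R=RRBY D=YRYG L=OOOG
After move 4 (U): U=WWWB F=RRRW R=YBBY B=OOOB L=GGOG
Query: L face = GGOG

Answer: G G O G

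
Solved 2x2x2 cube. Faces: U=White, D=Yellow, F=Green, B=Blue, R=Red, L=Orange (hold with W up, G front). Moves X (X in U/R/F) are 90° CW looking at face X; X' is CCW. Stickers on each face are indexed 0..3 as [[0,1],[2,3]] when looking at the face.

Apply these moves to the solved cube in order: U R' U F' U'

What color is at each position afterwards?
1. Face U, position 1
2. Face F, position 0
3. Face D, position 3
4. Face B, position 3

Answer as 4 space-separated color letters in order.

After move 1 (U): U=WWWW F=RRGG R=BBRR B=OOBB L=GGOO
After move 2 (R'): R=BRBR U=WBWO F=RWGW D=YRYG B=YOYB
After move 3 (U): U=WWOB F=BRGW R=YOBR B=GGYB L=RWOO
After move 4 (F'): F=RWBG U=WWYB R=ROYR D=WOYG L=RBOO
After move 5 (U'): U=WBWY F=RBBG R=RWYR B=ROYB L=GGOO
Query 1: U[1] = B
Query 2: F[0] = R
Query 3: D[3] = G
Query 4: B[3] = B

Answer: B R G B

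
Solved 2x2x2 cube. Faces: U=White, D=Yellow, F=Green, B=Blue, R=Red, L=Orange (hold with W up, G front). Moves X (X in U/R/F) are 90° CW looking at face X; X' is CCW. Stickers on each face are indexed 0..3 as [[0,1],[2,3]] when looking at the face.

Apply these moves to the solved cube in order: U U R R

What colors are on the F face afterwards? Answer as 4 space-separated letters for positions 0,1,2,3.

Answer: B B G G

Derivation:
After move 1 (U): U=WWWW F=RRGG R=BBRR B=OOBB L=GGOO
After move 2 (U): U=WWWW F=BBGG R=OORR B=GGBB L=RROO
After move 3 (R): R=RORO U=WBWG F=BYGY D=YBYG B=WGWB
After move 4 (R): R=RROO U=WYWY F=BBGG D=YWYW B=GGBB
Query: F face = BBGG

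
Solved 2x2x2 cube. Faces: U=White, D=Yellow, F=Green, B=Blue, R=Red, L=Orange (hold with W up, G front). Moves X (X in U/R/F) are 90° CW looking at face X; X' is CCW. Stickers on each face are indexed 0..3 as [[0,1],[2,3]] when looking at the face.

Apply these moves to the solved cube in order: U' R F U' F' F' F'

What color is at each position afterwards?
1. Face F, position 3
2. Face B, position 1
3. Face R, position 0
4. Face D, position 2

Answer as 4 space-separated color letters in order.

After move 1 (U'): U=WWWW F=OOGG R=GGRR B=RRBB L=BBOO
After move 2 (R): R=RGRG U=WOWG F=OYGY D=YBYR B=WRWB
After move 3 (F): F=GOYY U=WOOB R=WGGG D=RRYR L=BYOB
After move 4 (U'): U=OBWO F=BYYY R=GOGG B=WGWB L=WROB
After move 5 (F'): F=YYBY U=OBGG R=RORG D=RBYR L=WOOW
After move 6 (F'): F=YYYB U=OBRR R=BORG D=OWYR L=WGOG
After move 7 (F'): F=YBYY U=OBBR R=WOOG D=GGYR L=WROR
Query 1: F[3] = Y
Query 2: B[1] = G
Query 3: R[0] = W
Query 4: D[2] = Y

Answer: Y G W Y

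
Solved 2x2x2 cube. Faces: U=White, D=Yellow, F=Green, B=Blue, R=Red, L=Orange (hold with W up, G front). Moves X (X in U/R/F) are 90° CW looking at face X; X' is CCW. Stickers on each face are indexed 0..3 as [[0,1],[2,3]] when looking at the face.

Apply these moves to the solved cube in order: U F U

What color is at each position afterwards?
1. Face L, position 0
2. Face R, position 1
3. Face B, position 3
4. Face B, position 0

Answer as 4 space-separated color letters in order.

Answer: G O B G

Derivation:
After move 1 (U): U=WWWW F=RRGG R=BBRR B=OOBB L=GGOO
After move 2 (F): F=GRGR U=WWOG R=WBWR D=RBYY L=GYOY
After move 3 (U): U=OWGW F=WBGR R=OOWR B=GYBB L=GROY
Query 1: L[0] = G
Query 2: R[1] = O
Query 3: B[3] = B
Query 4: B[0] = G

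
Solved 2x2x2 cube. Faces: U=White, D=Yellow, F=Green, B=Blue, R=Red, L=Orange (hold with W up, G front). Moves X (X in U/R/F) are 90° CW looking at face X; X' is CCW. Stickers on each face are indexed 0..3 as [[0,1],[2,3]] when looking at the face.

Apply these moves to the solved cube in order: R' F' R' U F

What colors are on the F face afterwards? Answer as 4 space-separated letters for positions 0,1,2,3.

Answer: G R R R

Derivation:
After move 1 (R'): R=RRRR U=WBWB F=GWGW D=YGYG B=YBYB
After move 2 (F'): F=WWGG U=WBRR R=GRYR D=OOYG L=OBOW
After move 3 (R'): R=RRGY U=WYRY F=WBGR D=OWYG B=GBOB
After move 4 (U): U=RWYY F=RRGR R=GBGY B=OBOB L=WBOW
After move 5 (F): F=GRRR U=RWWB R=YBYY D=GGYG L=WOOW
Query: F face = GRRR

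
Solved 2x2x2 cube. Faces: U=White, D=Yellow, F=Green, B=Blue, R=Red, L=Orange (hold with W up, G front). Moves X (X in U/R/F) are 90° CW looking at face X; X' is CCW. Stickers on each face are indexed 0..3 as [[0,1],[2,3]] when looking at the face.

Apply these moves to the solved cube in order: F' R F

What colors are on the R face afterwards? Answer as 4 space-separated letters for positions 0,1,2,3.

After move 1 (F'): F=GGGG U=WWRR R=YRYR D=OOYY L=OWOW
After move 2 (R): R=YYRR U=WGRG F=GOGY D=OBYB B=RBWB
After move 3 (F): F=GGYO U=WGWW R=RYGR D=RYYB L=OOOB
Query: R face = RYGR

Answer: R Y G R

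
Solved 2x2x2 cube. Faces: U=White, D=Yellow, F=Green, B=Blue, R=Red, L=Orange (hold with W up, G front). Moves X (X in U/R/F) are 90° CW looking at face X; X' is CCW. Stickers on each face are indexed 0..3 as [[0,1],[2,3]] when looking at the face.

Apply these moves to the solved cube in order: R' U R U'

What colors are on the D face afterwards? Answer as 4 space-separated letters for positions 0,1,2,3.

Answer: Y Y Y O

Derivation:
After move 1 (R'): R=RRRR U=WBWB F=GWGW D=YGYG B=YBYB
After move 2 (U): U=WWBB F=RRGW R=YBRR B=OOYB L=GWOO
After move 3 (R): R=RYRB U=WRBW F=RGGG D=YYYO B=BOWB
After move 4 (U'): U=RWWB F=GWGG R=RGRB B=RYWB L=BOOO
Query: D face = YYYO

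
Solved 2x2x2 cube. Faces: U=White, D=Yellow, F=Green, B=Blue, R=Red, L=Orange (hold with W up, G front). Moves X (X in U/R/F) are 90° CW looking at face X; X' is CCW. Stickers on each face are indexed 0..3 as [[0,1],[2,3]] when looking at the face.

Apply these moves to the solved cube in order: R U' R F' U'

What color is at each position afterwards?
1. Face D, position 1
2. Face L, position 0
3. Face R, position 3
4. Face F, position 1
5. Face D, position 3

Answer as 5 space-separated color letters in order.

Answer: O W Y Y R

Derivation:
After move 1 (R): R=RRRR U=WGWG F=GYGY D=YBYB B=WBWB
After move 2 (U'): U=GGWW F=OOGY R=GYRR B=RRWB L=WBOO
After move 3 (R): R=RGRY U=GOWY F=OBGB D=YWYR B=WRGB
After move 4 (F'): F=BBOG U=GORR R=WGYY D=BOYR L=WYOW
After move 5 (U'): U=ORGR F=WYOG R=BBYY B=WGGB L=WROW
Query 1: D[1] = O
Query 2: L[0] = W
Query 3: R[3] = Y
Query 4: F[1] = Y
Query 5: D[3] = R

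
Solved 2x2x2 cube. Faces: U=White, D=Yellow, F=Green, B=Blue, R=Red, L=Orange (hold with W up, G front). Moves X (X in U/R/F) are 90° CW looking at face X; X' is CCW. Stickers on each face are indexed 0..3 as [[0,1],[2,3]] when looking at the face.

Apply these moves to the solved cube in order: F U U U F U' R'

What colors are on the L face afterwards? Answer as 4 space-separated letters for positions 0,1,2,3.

Answer: W R O R

Derivation:
After move 1 (F): F=GGGG U=WWOO R=WRWR D=RRYY L=OYOY
After move 2 (U): U=OWOW F=WRGG R=BBWR B=OYBB L=GGOY
After move 3 (U): U=OOWW F=BBGG R=OYWR B=GGBB L=WROY
After move 4 (U): U=WOWO F=OYGG R=GGWR B=WRBB L=BBOY
After move 5 (F): F=GOGY U=WOYB R=WGOR D=WGYY L=BROR
After move 6 (U'): U=OBWY F=BRGY R=GOOR B=WGBB L=WROR
After move 7 (R'): R=ORGO U=OBWW F=BBGY D=WRYY B=YGGB
Query: L face = WROR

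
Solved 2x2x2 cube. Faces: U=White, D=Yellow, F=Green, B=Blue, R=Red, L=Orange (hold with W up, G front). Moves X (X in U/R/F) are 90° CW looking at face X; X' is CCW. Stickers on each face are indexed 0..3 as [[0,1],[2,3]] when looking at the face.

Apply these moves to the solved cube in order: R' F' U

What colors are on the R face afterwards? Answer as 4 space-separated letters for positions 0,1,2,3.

After move 1 (R'): R=RRRR U=WBWB F=GWGW D=YGYG B=YBYB
After move 2 (F'): F=WWGG U=WBRR R=GRYR D=OOYG L=OBOW
After move 3 (U): U=RWRB F=GRGG R=YBYR B=OBYB L=WWOW
Query: R face = YBYR

Answer: Y B Y R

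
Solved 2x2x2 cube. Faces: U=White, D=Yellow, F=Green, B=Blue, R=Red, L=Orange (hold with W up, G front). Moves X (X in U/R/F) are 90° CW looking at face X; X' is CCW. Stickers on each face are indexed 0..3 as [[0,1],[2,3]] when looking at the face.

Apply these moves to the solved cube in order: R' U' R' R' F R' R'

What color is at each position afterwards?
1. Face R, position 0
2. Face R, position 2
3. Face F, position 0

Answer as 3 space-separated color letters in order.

Answer: G R G

Derivation:
After move 1 (R'): R=RRRR U=WBWB F=GWGW D=YGYG B=YBYB
After move 2 (U'): U=BBWW F=OOGW R=GWRR B=RRYB L=YBOO
After move 3 (R'): R=WRGR U=BYWR F=OBGW D=YOYW B=GRGB
After move 4 (R'): R=RRWG U=BGWG F=OYGR D=YBYW B=WROB
After move 5 (F): F=GORY U=BGOB R=WRGG D=WRYW L=YYOB
After move 6 (R'): R=RGWG U=BOOW F=GGRB D=WOYY B=WRRB
After move 7 (R'): R=GGRW U=BROW F=GORW D=WGYB B=YROB
Query 1: R[0] = G
Query 2: R[2] = R
Query 3: F[0] = G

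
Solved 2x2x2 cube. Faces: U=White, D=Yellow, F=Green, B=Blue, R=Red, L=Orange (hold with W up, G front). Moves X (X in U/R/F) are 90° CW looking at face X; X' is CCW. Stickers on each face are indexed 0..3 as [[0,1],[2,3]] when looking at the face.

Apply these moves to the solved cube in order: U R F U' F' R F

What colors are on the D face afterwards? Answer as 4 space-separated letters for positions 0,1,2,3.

After move 1 (U): U=WWWW F=RRGG R=BBRR B=OOBB L=GGOO
After move 2 (R): R=RBRB U=WRWG F=RYGY D=YBYO B=WOWB
After move 3 (F): F=GRYY U=WROG R=WBGB D=RRYO L=GYOB
After move 4 (U'): U=RGWO F=GYYY R=GRGB B=WBWB L=WOOB
After move 5 (F'): F=YYGY U=RGGG R=RRRB D=OBYO L=WOOW
After move 6 (R): R=RRBR U=RYGY F=YBGO D=OWYW B=GBGB
After move 7 (F): F=GYOB U=RYWO R=GRYR D=BRYW L=WOOW
Query: D face = BRYW

Answer: B R Y W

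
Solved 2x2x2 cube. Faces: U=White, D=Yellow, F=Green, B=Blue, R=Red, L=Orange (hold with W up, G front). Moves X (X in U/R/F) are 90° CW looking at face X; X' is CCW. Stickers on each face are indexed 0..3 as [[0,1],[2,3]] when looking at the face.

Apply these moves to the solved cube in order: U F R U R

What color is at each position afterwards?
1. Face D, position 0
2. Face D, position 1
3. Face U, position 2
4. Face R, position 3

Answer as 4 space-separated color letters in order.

Answer: R W R O

Derivation:
After move 1 (U): U=WWWW F=RRGG R=BBRR B=OOBB L=GGOO
After move 2 (F): F=GRGR U=WWOG R=WBWR D=RBYY L=GYOY
After move 3 (R): R=WWRB U=WROR F=GBGY D=RBYO B=GOWB
After move 4 (U): U=OWRR F=WWGY R=GORB B=GYWB L=GBOY
After move 5 (R): R=RGBO U=OWRY F=WBGO D=RWYG B=RYWB
Query 1: D[0] = R
Query 2: D[1] = W
Query 3: U[2] = R
Query 4: R[3] = O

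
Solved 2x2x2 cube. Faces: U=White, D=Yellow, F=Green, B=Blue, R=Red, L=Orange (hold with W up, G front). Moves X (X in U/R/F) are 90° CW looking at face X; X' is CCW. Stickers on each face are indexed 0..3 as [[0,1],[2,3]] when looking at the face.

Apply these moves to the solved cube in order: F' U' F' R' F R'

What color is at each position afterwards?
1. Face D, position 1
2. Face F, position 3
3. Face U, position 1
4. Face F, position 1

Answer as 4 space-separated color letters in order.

After move 1 (F'): F=GGGG U=WWRR R=YRYR D=OOYY L=OWOW
After move 2 (U'): U=WRWR F=OWGG R=GGYR B=YRBB L=BBOW
After move 3 (F'): F=WGOG U=WRGY R=OGOR D=BWYY L=BROW
After move 4 (R'): R=GROO U=WBGY F=WROY D=BGYG B=YRWB
After move 5 (F): F=OWYR U=WBWR R=GRYO D=OGYG L=BBOG
After move 6 (R'): R=ROGY U=WWWY F=OBYR D=OWYR B=GRGB
Query 1: D[1] = W
Query 2: F[3] = R
Query 3: U[1] = W
Query 4: F[1] = B

Answer: W R W B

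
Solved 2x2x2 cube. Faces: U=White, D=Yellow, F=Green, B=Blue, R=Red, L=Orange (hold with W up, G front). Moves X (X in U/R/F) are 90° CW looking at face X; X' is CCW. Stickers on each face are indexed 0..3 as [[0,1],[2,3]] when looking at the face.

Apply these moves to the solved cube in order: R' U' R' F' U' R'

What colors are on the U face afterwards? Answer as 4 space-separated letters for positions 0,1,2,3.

Answer: Y G B O

Derivation:
After move 1 (R'): R=RRRR U=WBWB F=GWGW D=YGYG B=YBYB
After move 2 (U'): U=BBWW F=OOGW R=GWRR B=RRYB L=YBOO
After move 3 (R'): R=WRGR U=BYWR F=OBGW D=YOYW B=GRGB
After move 4 (F'): F=BWOG U=BYWG R=ORYR D=BOYW L=YROW
After move 5 (U'): U=YGBW F=YROG R=BWYR B=ORGB L=GROW
After move 6 (R'): R=WRBY U=YGBO F=YGOW D=BRYG B=WROB
Query: U face = YGBO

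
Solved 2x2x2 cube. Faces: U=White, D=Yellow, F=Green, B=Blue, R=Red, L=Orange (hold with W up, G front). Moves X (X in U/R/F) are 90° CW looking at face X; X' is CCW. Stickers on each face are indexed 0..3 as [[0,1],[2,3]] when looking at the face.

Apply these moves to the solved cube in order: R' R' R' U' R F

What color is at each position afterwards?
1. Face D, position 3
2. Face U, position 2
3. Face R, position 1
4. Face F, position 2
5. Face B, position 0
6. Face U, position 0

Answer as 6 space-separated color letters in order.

Answer: R O G B W G

Derivation:
After move 1 (R'): R=RRRR U=WBWB F=GWGW D=YGYG B=YBYB
After move 2 (R'): R=RRRR U=WYWY F=GBGB D=YWYW B=GBGB
After move 3 (R'): R=RRRR U=WGWG F=GYGY D=YBYB B=WBWB
After move 4 (U'): U=GGWW F=OOGY R=GYRR B=RRWB L=WBOO
After move 5 (R): R=RGRY U=GOWY F=OBGB D=YWYR B=WRGB
After move 6 (F): F=GOBB U=GOOB R=WGYY D=RRYR L=WYOW
Query 1: D[3] = R
Query 2: U[2] = O
Query 3: R[1] = G
Query 4: F[2] = B
Query 5: B[0] = W
Query 6: U[0] = G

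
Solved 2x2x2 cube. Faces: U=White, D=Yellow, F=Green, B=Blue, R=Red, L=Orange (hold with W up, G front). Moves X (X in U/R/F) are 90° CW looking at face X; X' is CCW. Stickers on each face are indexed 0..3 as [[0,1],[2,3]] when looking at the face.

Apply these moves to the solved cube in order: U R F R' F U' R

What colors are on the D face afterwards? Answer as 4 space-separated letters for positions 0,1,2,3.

After move 1 (U): U=WWWW F=RRGG R=BBRR B=OOBB L=GGOO
After move 2 (R): R=RBRB U=WRWG F=RYGY D=YBYO B=WOWB
After move 3 (F): F=GRYY U=WROG R=WBGB D=RRYO L=GYOB
After move 4 (R'): R=BBWG U=WWOW F=GRYG D=RRYY B=OORB
After move 5 (F): F=YGGR U=WWBY R=OBWG D=WBYY L=GROR
After move 6 (U'): U=WYWB F=GRGR R=YGWG B=OBRB L=OOOR
After move 7 (R): R=WYGG U=WRWR F=GBGY D=WRYO B=BBYB
Query: D face = WRYO

Answer: W R Y O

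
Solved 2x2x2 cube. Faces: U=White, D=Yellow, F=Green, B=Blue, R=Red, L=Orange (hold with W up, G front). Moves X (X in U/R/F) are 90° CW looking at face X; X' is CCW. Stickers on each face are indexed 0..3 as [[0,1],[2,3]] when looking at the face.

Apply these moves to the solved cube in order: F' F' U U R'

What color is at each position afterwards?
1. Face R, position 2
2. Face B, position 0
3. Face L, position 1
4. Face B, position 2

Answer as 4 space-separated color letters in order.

After move 1 (F'): F=GGGG U=WWRR R=YRYR D=OOYY L=OWOW
After move 2 (F'): F=GGGG U=WWYY R=OROR D=WWYY L=OROR
After move 3 (U): U=YWYW F=ORGG R=BBOR B=ORBB L=GGOR
After move 4 (U): U=YYWW F=BBGG R=OROR B=GGBB L=OROR
After move 5 (R'): R=RROO U=YBWG F=BYGW D=WBYG B=YGWB
Query 1: R[2] = O
Query 2: B[0] = Y
Query 3: L[1] = R
Query 4: B[2] = W

Answer: O Y R W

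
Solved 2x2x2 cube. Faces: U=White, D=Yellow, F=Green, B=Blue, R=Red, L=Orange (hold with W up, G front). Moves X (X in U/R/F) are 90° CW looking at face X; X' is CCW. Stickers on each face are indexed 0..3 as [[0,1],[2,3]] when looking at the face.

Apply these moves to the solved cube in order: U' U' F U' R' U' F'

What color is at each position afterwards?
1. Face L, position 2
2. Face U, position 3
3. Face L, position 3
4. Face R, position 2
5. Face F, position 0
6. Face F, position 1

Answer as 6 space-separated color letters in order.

After move 1 (U'): U=WWWW F=OOGG R=GGRR B=RRBB L=BBOO
After move 2 (U'): U=WWWW F=BBGG R=OORR B=GGBB L=RROO
After move 3 (F): F=GBGB U=WWOR R=WOWR D=ROYY L=RYOY
After move 4 (U'): U=WRWO F=RYGB R=GBWR B=WOBB L=GGOY
After move 5 (R'): R=BRGW U=WBWW F=RRGO D=RYYB B=YOOB
After move 6 (U'): U=BWWW F=GGGO R=RRGW B=BROB L=YOOY
After move 7 (F'): F=GOGG U=BWRG R=YRRW D=OYYB L=YWOW
Query 1: L[2] = O
Query 2: U[3] = G
Query 3: L[3] = W
Query 4: R[2] = R
Query 5: F[0] = G
Query 6: F[1] = O

Answer: O G W R G O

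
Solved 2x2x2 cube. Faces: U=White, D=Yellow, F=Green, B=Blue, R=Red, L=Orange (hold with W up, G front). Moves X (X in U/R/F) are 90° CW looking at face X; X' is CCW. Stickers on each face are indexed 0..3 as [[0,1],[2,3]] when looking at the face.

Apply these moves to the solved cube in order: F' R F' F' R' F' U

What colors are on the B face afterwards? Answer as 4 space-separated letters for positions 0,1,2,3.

After move 1 (F'): F=GGGG U=WWRR R=YRYR D=OOYY L=OWOW
After move 2 (R): R=YYRR U=WGRG F=GOGY D=OBYB B=RBWB
After move 3 (F'): F=OYGG U=WGYR R=BYOR D=WWYB L=OGOR
After move 4 (F'): F=YGOG U=WGBO R=WYWR D=GRYB L=OROY
After move 5 (R'): R=YRWW U=WWBR F=YGOO D=GGYG B=BBRB
After move 6 (F'): F=GOYO U=WWYW R=GRGW D=RYYG L=OROB
After move 7 (U): U=YWWW F=GRYO R=BBGW B=ORRB L=GOOB
Query: B face = ORRB

Answer: O R R B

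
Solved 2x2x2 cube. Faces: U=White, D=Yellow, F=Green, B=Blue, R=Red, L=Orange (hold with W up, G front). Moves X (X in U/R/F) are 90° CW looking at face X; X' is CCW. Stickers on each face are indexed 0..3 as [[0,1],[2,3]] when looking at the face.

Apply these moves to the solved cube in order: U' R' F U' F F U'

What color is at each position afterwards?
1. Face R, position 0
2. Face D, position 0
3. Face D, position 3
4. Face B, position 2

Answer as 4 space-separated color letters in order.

Answer: W O G Y

Derivation:
After move 1 (U'): U=WWWW F=OOGG R=GGRR B=RRBB L=BBOO
After move 2 (R'): R=GRGR U=WBWR F=OWGW D=YOYG B=YRYB
After move 3 (F): F=GOWW U=WBOB R=WRRR D=GGYG L=BYOO
After move 4 (U'): U=BBWO F=BYWW R=GORR B=WRYB L=YROO
After move 5 (F): F=WBWY U=BBOR R=WOOR D=RGYG L=YGOG
After move 6 (F): F=WWYB U=BBGG R=OORR D=OWYG L=YROG
After move 7 (U'): U=BGBG F=YRYB R=WWRR B=OOYB L=WROG
Query 1: R[0] = W
Query 2: D[0] = O
Query 3: D[3] = G
Query 4: B[2] = Y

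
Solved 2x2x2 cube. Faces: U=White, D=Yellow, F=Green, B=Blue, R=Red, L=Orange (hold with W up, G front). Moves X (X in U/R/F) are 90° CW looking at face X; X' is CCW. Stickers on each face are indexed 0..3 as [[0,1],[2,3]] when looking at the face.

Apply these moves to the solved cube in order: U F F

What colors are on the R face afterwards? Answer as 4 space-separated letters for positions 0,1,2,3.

After move 1 (U): U=WWWW F=RRGG R=BBRR B=OOBB L=GGOO
After move 2 (F): F=GRGR U=WWOG R=WBWR D=RBYY L=GYOY
After move 3 (F): F=GGRR U=WWYY R=OBGR D=WWYY L=GROB
Query: R face = OBGR

Answer: O B G R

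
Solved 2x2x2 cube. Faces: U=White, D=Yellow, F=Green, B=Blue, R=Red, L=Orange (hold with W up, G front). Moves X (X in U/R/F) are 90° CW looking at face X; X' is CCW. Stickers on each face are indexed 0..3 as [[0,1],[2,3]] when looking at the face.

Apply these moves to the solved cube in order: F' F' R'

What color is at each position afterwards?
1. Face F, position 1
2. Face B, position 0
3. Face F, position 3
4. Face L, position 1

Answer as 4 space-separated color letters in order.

Answer: W Y Y R

Derivation:
After move 1 (F'): F=GGGG U=WWRR R=YRYR D=OOYY L=OWOW
After move 2 (F'): F=GGGG U=WWYY R=OROR D=WWYY L=OROR
After move 3 (R'): R=RROO U=WBYB F=GWGY D=WGYG B=YBWB
Query 1: F[1] = W
Query 2: B[0] = Y
Query 3: F[3] = Y
Query 4: L[1] = R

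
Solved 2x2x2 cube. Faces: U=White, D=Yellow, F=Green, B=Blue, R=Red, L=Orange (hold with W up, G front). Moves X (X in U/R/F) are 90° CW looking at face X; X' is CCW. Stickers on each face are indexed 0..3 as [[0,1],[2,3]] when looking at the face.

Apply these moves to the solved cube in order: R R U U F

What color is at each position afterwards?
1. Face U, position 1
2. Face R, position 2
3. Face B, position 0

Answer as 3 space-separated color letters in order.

Answer: W W G

Derivation:
After move 1 (R): R=RRRR U=WGWG F=GYGY D=YBYB B=WBWB
After move 2 (R): R=RRRR U=WYWY F=GBGB D=YWYW B=GBGB
After move 3 (U): U=WWYY F=RRGB R=GBRR B=OOGB L=GBOO
After move 4 (U): U=YWYW F=GBGB R=OORR B=GBGB L=RROO
After move 5 (F): F=GGBB U=YWOR R=YOWR D=ROYW L=RYOW
Query 1: U[1] = W
Query 2: R[2] = W
Query 3: B[0] = G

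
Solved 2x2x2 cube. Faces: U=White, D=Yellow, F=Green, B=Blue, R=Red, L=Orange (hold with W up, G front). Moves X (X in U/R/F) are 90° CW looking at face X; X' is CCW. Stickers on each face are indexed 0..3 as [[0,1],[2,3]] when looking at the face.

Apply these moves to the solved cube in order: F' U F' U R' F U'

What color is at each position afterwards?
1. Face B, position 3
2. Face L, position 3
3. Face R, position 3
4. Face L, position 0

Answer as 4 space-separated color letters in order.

After move 1 (F'): F=GGGG U=WWRR R=YRYR D=OOYY L=OWOW
After move 2 (U): U=RWRW F=YRGG R=BBYR B=OWBB L=GGOW
After move 3 (F'): F=RGYG U=RWBY R=OBOR D=GWYY L=GWOR
After move 4 (U): U=BRYW F=OBYG R=OWOR B=GWBB L=RGOR
After move 5 (R'): R=WROO U=BBYG F=ORYW D=GBYG B=YWWB
After move 6 (F): F=YOWR U=BBRG R=YRGO D=OWYG L=RGOB
After move 7 (U'): U=BGBR F=RGWR R=YOGO B=YRWB L=YWOB
Query 1: B[3] = B
Query 2: L[3] = B
Query 3: R[3] = O
Query 4: L[0] = Y

Answer: B B O Y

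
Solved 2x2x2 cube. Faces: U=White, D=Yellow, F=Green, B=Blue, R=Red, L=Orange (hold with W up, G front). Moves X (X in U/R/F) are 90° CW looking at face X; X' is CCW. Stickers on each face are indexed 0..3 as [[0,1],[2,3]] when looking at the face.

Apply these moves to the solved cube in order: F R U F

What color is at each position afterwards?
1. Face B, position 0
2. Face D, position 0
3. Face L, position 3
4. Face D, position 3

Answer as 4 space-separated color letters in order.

Answer: O R B B

Derivation:
After move 1 (F): F=GGGG U=WWOO R=WRWR D=RRYY L=OYOY
After move 2 (R): R=WWRR U=WGOG F=GRGY D=RBYB B=OBWB
After move 3 (U): U=OWGG F=WWGY R=OBRR B=OYWB L=GROY
After move 4 (F): F=GWYW U=OWYR R=GBGR D=ROYB L=GROB
Query 1: B[0] = O
Query 2: D[0] = R
Query 3: L[3] = B
Query 4: D[3] = B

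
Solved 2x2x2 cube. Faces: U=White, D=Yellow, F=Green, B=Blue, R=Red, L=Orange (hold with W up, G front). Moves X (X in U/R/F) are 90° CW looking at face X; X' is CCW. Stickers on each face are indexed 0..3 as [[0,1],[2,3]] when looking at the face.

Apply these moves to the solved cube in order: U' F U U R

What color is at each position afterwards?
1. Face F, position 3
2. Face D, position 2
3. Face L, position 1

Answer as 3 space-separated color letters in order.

After move 1 (U'): U=WWWW F=OOGG R=GGRR B=RRBB L=BBOO
After move 2 (F): F=GOGO U=WWOB R=WGWR D=RGYY L=BYOY
After move 3 (U): U=OWBW F=WGGO R=RRWR B=BYBB L=GOOY
After move 4 (U): U=BOWW F=RRGO R=BYWR B=GOBB L=WGOY
After move 5 (R): R=WBRY U=BRWO F=RGGY D=RBYG B=WOOB
Query 1: F[3] = Y
Query 2: D[2] = Y
Query 3: L[1] = G

Answer: Y Y G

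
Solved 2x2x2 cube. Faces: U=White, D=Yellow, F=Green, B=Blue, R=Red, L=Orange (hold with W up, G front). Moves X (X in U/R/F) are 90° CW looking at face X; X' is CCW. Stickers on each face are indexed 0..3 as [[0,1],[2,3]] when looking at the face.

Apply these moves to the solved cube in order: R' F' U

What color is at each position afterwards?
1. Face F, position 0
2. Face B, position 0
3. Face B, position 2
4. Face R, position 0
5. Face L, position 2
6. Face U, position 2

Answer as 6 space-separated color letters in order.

After move 1 (R'): R=RRRR U=WBWB F=GWGW D=YGYG B=YBYB
After move 2 (F'): F=WWGG U=WBRR R=GRYR D=OOYG L=OBOW
After move 3 (U): U=RWRB F=GRGG R=YBYR B=OBYB L=WWOW
Query 1: F[0] = G
Query 2: B[0] = O
Query 3: B[2] = Y
Query 4: R[0] = Y
Query 5: L[2] = O
Query 6: U[2] = R

Answer: G O Y Y O R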